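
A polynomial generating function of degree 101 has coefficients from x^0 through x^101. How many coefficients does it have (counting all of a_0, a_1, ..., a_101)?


A polynomial of degree 101 takes the form a_0 + a_1 x + ... + a_101 x^101.
The number of coefficients is 101 + 1 = 102.

102


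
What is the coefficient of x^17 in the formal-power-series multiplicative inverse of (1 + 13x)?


The inverse is 1/(1 + 13x). Apply the geometric identity 1/(1 - y) = sum_{k>=0} y^k with y = -13x:
1/(1 + 13x) = sum_{k>=0} (-13)^k x^k.
So the coefficient of x^17 is (-13)^17 = -8650415919381337933.

-8650415919381337933


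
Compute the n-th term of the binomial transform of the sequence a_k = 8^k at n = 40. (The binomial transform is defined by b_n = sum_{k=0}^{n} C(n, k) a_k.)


With a_k = 8^k, b_n = sum_{k=0}^{n} C(n, k) 8^k = (1 + 8)^n by the binomial theorem.
For n = 40: (1 + 8)^40 = 9^40 = 147808829414345923316083210206383297601.

147808829414345923316083210206383297601


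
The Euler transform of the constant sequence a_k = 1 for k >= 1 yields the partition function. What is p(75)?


The Euler transform converts the sequence a_k = 1 into the number of integer partitions.
Using the recurrence or dynamic programming:
p(75) = 8118264

8118264


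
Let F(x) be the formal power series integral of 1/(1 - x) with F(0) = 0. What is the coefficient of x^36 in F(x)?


1/(1 - x) = sum_{k>=0} x^k. Integrating termwise and using F(0) = 0 gives
F(x) = sum_{k>=0} x^(k+1) / (k+1) = sum_{m>=1} x^m / m = -ln(1 - x).
So the coefficient of x^36 is 1/36 = 1/36.

1/36


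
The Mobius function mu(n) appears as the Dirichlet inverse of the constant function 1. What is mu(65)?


65 = 5 * 13 (all distinct primes).
mu(65) = (-1)^2 = 1

1


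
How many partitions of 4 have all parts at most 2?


Using the generating function (1-x)^(-1)(1-x^2)^(-1),
the coefficient of x^4 counts these restricted partitions.
Result = 3

3


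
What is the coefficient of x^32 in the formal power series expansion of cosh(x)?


The Maclaurin series is cosh(t) = sum_{m>=0} t^(2m) / (2m)!, so substituting t = x, only even powers of x are nonzero, with coefficient of x^(2m) equal to 1 / (2m)!.
For x^32 the coefficient is 1/32! = 1/263130836933693530167218012160000000 = 1/263130836933693530167218012160000000.

1/263130836933693530167218012160000000


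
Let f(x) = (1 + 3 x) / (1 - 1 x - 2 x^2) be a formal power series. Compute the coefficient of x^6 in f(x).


Write f(x) = sum_{k>=0} a_k x^k. Multiplying both sides by 1 - 1 x - 2 x^2 gives
(1 - 1 x - 2 x^2) sum_{k>=0} a_k x^k = 1 + 3 x.
Matching coefficients:
 x^0: a_0 = 1
 x^1: a_1 - 1 a_0 = 3  =>  a_1 = 1*1 + 3 = 4
 x^k (k >= 2): a_k = 1 a_{k-1} + 2 a_{k-2}.
Iterating: a_2 = 6, a_3 = 14, a_4 = 26, a_5 = 54, a_6 = 106.
So the coefficient of x^6 is 106.

106


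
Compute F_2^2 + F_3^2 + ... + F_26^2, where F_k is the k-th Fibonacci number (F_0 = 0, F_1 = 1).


There is a standard identity sum_{k=0}^{N} F_k^2 = F_N * F_{N+1} (proved inductively from the telescoping relation F_k^2 = F_k F_{k+1} - F_{k-1} F_k). Then
sum_{k=2}^{26} F_k^2 = F_26 F_27 - F_1 F_2.
Computing: F_26 = 121393, F_27 = 196418, F_1 = 1, F_2 = 1.
Sum = 121393 * 196418 - 1 * 1 = 23843770273.

23843770273


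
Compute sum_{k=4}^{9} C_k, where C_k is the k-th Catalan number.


C_4 through C_9: 14, 42, 132, 429, 1430, 4862
Sum = 14 + 42 + 132 + 429 + 1430 + 4862
= 6909

6909


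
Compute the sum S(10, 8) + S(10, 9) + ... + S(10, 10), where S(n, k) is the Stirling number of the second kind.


By definition, S(n, k) counts partitions of an n-set into exactly k nonempty blocks.
Computing row n = 10 for k = 8..10:
S(10, k): 750, 45, 1
Sum = 796.

796


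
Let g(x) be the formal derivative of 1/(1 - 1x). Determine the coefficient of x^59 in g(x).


Differentiate termwise: d/dx sum_{k>=0} 1^k x^k = sum_{k>=1} k 1^k x^(k-1) = sum_{j>=0} (j+1) 1^(j+1) x^j.
Equivalently, d/dx [1/(1 - 1x)] = 1/(1 - 1x)^2.
For j = 59: 60 * 1^60 = 60 * 1 = 60.

60


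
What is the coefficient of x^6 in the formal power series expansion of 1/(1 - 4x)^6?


The general identity 1/(1 - c x)^r = sum_{k>=0} c^k C(k + r - 1, r - 1) x^k follows by substituting y = c x into 1/(1 - y)^r = sum_{k>=0} C(k + r - 1, r - 1) y^k.
For c = 4, r = 6, k = 6:
4^6 * C(11, 5) = 4096 * 462 = 1892352.

1892352


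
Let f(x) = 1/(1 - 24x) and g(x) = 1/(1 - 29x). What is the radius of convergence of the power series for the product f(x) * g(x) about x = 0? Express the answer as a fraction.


The radius of 1/(1 - 24x) is 1/24 (nearest singularity at x = 1/24), and the radius of 1/(1 - 29x) is 1/29.
The product f(x)*g(x) = 1/((1 - 24x)(1 - 29x)) has singularities at both 1/24 and 1/29, so its radius of convergence is the distance to the nearest one:
min(1/24, 1/29) = 1/29.

1/29


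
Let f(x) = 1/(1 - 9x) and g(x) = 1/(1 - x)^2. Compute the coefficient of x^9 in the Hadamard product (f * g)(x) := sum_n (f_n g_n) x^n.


f has coefficients f_k = 9^k. For g = 1/(1 - x)^2 the coefficient is g_k = C(k + 1, 1) = k + 1. The Hadamard coefficient is (f * g)_k = 9^k * (k + 1).
For k = 9: 9^9 * 10 = 387420489 * 10 = 3874204890.

3874204890


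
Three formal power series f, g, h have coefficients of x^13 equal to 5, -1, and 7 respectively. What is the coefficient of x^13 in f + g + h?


Series addition is componentwise:
5 + -1 + 7
= 11

11


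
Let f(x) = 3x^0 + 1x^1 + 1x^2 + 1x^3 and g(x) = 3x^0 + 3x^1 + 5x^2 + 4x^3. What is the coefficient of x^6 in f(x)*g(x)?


Cauchy product at x^6:
1*4
= 4

4


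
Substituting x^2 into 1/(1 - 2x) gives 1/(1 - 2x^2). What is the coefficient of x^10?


The coefficient of x^(2m) in 1/(1 - 2x^2) is 2^m.
With n = 10 = 2*5, the coefficient is 2^5 = 32.

32


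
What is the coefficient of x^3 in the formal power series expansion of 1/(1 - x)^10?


The negative binomial / multiset identity is
1/(1 - x)^r = sum_{k>=0} C(k + r - 1, r - 1) x^k.
Here r = 10 and k = 3, so the coefficient is
C(3 + 9, 9) = C(12, 9)
= 220

220


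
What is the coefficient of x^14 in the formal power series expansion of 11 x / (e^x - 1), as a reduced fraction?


The exponential generating function for Bernoulli numbers is
x / (e^x - 1) = sum_{k>=0} B_k x^k / k!.
So the coefficient of x^14 in 11 x / (e^x - 1) is 11 B_14 / 14!.
Computing: B_14 = 7/6, 14! = 87178291200, giving
11 * 7/6 / 87178291200 = 1/6793113600.

1/6793113600


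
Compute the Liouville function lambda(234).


The Liouville function is lambda(k) = (-1)^Omega(k), where Omega(k) counts the prime factors of k with multiplicity.
Factoring: 234 = 2 * 3 * 3 * 13, so Omega(234) = 4.
lambda(234) = (-1)^4 = 1.

1


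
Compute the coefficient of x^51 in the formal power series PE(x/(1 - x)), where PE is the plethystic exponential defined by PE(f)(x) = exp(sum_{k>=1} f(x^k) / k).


For f(x) = x/(1 - x) we have
sum_{k>=1} f(x^k) / k = sum_{k>=1} (1/k) * x^k / (1 - x^k) = sum_{k, m >= 1} x^(k m) / k,
which after exponentiating simplifies to
PE(x/(1 - x)) = prod_{k>=1} 1 / (1 - x^k).
This is the generating function for the partition function p(n), so the coefficient of x^51 is p(51).
Computing p(51) by dynamic programming over parts 1, 2, ..., 51: p(51) = 239943.

239943


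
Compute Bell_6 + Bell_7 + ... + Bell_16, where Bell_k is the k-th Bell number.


Recall Bell_k counts set partitions of a k-set (with Bell_0 = 1 by convention).
Bell_6 through Bell_16: 203, 877, 4140, 21147, 115975, 678570, 4213597, 27644437, 190899322, 1382958545, 10480142147
Sum = 203 + 877 + 4140 + 21147 + 115975 + 678570 + 4213597 + 27644437 + 190899322 + 1382958545 + 10480142147 = 12086678960.

12086678960


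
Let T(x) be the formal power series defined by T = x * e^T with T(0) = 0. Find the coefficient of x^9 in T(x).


Apply the Lagrange inversion formula: if T = x * phi(T) with phi(t) = e^t, then
[x^n] T = (1/n) [t^(n-1)] phi(t)^n = (1/n) [t^(n-1)] e^(n t) = (1/n) * n^(n-1) / (n-1)! = n^(n-1) / n!.
When c = 1 this is the Cayley count of rooted labeled trees on n vertices, divided by n!.
For n = 9: 9^8 / 9! = 43046721/362880 = 531441/4480.

531441/4480


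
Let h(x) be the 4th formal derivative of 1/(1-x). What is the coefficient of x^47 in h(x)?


Differentiating 4 times: d^4/dx^4 [1/(1-x)] = 4!/(1-x)^5.
The expansion 1/(1-x)^5 = sum_{k>=0} C(k+4, 4) x^k, so the coefficient of x^n in 4!/(1-x)^5 is 4! * C(n+4, 4).
For n = 47: 24 * C(51, 4) = 24 * 249900 = 5997600

5997600


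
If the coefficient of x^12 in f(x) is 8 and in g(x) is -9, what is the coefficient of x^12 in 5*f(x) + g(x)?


Scalar multiplication scales coefficients: 5 * 8 = 40.
Then add the g coefficient: 40 + -9
= 31

31


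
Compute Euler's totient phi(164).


phi(n) counts integers in [1, n] coprime to n. Using the multiplicative formula phi(n) = n * prod_{p | n} (1 - 1/p):
164 = 2^2 * 41, so
phi(164) = 164 * (1 - 1/2) * (1 - 1/41) = 80.

80


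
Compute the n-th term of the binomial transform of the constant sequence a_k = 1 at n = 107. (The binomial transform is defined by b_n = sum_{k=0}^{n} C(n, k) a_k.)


With a_k = 1 for all k, b_n = sum_{k=0}^{n} C(n, k) = 2^n by the binomial theorem.
For n = 107: 2^107 = 162259276829213363391578010288128.

162259276829213363391578010288128


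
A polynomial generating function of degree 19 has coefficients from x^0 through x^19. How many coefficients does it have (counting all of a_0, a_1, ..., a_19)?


A polynomial of degree 19 takes the form a_0 + a_1 x + ... + a_19 x^19.
The number of coefficients is 19 + 1 = 20.

20


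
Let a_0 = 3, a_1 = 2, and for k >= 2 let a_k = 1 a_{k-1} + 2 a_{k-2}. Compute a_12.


Iterating the recurrence forward:
a_0 = 3
a_1 = 2
a_2 = 1*2 + 2*3 = 8
a_3 = 1*8 + 2*2 = 12
a_4 = 1*12 + 2*8 = 28
a_5 = 1*28 + 2*12 = 52
a_6 = 1*52 + 2*28 = 108
a_7 = 1*108 + 2*52 = 212
a_8 = 1*212 + 2*108 = 428
a_9 = 1*428 + 2*212 = 852
a_10 = 1*852 + 2*428 = 1708
a_11 = 1*1708 + 2*852 = 3412
a_12 = 1*3412 + 2*1708 = 6828
So a_12 = 6828.

6828


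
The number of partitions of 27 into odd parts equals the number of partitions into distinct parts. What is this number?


Computing partitions of 27 into odd parts (1, 3, 5, ...):
Using the generating function prod_{k>=0} 1/(1-x^(2k+1)),
the count is 192

192


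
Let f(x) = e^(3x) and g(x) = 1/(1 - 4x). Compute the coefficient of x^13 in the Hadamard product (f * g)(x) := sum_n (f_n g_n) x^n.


Expanding: f_k = 3^k/k! (from e^(3x)) and g_k = 4^k (from 1/(1 - 4x)). So the Hadamard coefficient (f * g)_k = 3^k 4^k / k! = (12)^k / k!.
For k = 13: 12^13/13! = 106993205379072/6227020800 = 429981696/25025.

429981696/25025


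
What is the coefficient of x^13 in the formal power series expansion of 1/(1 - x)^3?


The negative binomial / multiset identity is
1/(1 - x)^r = sum_{k>=0} C(k + r - 1, r - 1) x^k.
Here r = 3 and k = 13, so the coefficient is
C(13 + 2, 2) = C(15, 2)
= 105

105


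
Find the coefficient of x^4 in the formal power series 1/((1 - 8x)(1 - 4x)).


By partial fractions or Cauchy convolution:
The coefficient equals sum_{k=0}^{4} 8^k * 4^(4-k).
= 7936

7936


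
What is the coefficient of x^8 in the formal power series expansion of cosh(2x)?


The Maclaurin series is cosh(t) = sum_{m>=0} t^(2m) / (2m)!, so substituting t = 2x, only even powers of x are nonzero, with coefficient of x^(2m) equal to 2^(2m) / (2m)!.
For x^8 the coefficient is 2^8/8! = 256/40320 = 2/315.

2/315


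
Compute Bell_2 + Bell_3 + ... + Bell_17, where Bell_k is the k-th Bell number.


Recall Bell_k counts set partitions of a k-set (with Bell_0 = 1 by convention).
Bell_2 through Bell_17: 2, 5, 15, 52, 203, 877, 4140, 21147, 115975, 678570, 4213597, 27644437, 190899322, 1382958545, 10480142147, 82864869804
Sum = 2 + 5 + 15 + 52 + 203 + 877 + 4140 + 21147 + 115975 + 678570 + 4213597 + 27644437 + 190899322 + 1382958545 + 10480142147 + 82864869804 = 94951548838.

94951548838


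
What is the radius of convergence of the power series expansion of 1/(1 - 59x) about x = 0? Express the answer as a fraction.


Expanding 1/(1 - 59x) = sum_{k>=0} 59^k x^k, the series converges when |59x| < 1, i.e., |x| < 1/59.
So the radius of convergence is 1/59 = 1/59.

1/59


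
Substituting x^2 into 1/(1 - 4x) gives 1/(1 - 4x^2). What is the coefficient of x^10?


The coefficient of x^(2m) in 1/(1 - 4x^2) is 4^m.
With n = 10 = 2*5, the coefficient is 4^5 = 1024.

1024


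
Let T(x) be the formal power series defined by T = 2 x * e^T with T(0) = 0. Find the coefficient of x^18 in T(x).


Apply the Lagrange inversion formula: if T = 2 x * phi(T) with phi(t) = e^t, then
[x^n] T = 2^n * (1/n) [t^(n-1)] phi(t)^n = 2^n * (1/n) [t^(n-1)] e^(n t) = 2^n * (1/n) * n^(n-1) / (n-1)! = 2^n * n^(n-1) / n!.
When c = 1 this is the Cayley count of rooted labeled trees on n vertices, divided by n!.
For n = 18: 2^18 * 18^17 / 18! = 262144 * 2185911559738696531968/6402373705728000 = 1332669751402954752/14889875.

1332669751402954752/14889875


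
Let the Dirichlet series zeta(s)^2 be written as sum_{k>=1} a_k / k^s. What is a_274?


The Dirichlet convolution of the constant function 1 with itself gives (1 * 1)(k) = sum_{d | k} 1 = d(k), the number of positive divisors of k.
Since zeta(s) = sum_{k>=1} 1/k^s, we have zeta(s)^2 = sum_{k>=1} d(k)/k^s, so a_k = d(k).
For k = 274: the divisors are 1, 2, 137, 274.
Count = 4.

4


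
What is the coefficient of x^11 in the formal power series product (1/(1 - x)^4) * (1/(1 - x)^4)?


Combine the factors: (1/(1 - x)^4) * (1/(1 - x)^4) = 1/(1 - x)^8.
Then use 1/(1 - x)^r = sum_{k>=0} C(k + r - 1, r - 1) x^k with r = 8 and k = 11:
C(18, 7) = 31824.

31824


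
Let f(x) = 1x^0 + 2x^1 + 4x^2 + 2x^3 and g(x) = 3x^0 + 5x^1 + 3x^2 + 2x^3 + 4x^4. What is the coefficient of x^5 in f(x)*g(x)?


Cauchy product at x^5:
2*4 + 4*2 + 2*3
= 22

22


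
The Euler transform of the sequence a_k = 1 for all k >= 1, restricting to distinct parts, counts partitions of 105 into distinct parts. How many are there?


Partitions of 105 into distinct parts can be computed via generating function.
Product (1+x)(1+x^2)(1+x^3)...
The coefficient of x^105 = 671418

671418


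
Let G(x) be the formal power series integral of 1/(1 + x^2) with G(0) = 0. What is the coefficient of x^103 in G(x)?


1/(1 + x^2) = sum_{j>=0} (-1)^j x^(2j). Integrating termwise with G(0) = 0:
G(x) = sum_{j>=0} (-1)^j x^(2j+1) / (2j+1) = arctan(x).
Only odd powers are nonzero. For x^103 write 103 = 2*51 + 1, giving
(-1)^51 / 103 = -1/103 = -1/103.

-1/103


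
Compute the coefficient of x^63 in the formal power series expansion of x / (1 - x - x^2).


Let f(x) = sum_{k>=0} a_k x^k. Multiplying f(x) * (1 - x - x^2) = x and matching coefficients gives a_0 = 0, a_1 = 1, and a_k = a_{k-1} + a_{k-2} for k >= 2. These are the Fibonacci numbers F_k.
Iterating from F_0 = 0, F_1 = 1:
F_0=0, F_1=1, F_2=1, F_3=2, F_4=3, F_5=5, F_6=8, F_7=13, F_8=21, F_9=34, ...
F_63 = 6557470319842.

6557470319842


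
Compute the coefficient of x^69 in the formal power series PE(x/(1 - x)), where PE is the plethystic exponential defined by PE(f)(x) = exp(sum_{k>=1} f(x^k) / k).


For f(x) = x/(1 - x) we have
sum_{k>=1} f(x^k) / k = sum_{k>=1} (1/k) * x^k / (1 - x^k) = sum_{k, m >= 1} x^(k m) / k,
which after exponentiating simplifies to
PE(x/(1 - x)) = prod_{k>=1} 1 / (1 - x^k).
This is the generating function for the partition function p(n), so the coefficient of x^69 is p(69).
Computing p(69) by dynamic programming over parts 1, 2, ..., 69: p(69) = 3554345.

3554345


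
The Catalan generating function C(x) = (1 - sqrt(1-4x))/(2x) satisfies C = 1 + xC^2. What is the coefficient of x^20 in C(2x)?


Substituting x -> 2x scales the n-th coefficient by 2^n, so [x^20] C(2x) = 2^20 * C_20.
C_20 = C(2*20, 20)/(21) = 137846528820/21 = 6564120420.
So 2^20 * 6564120420 = 1048576 * 6564120420 = 6882979133521920.

6882979133521920


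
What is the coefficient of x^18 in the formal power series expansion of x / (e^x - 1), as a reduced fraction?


The exponential generating function for Bernoulli numbers is
x / (e^x - 1) = sum_{k>=0} B_k x^k / k!.
So the coefficient of x^18 in x / (e^x - 1) is B_18 / 18!.
Computing: B_18 = 43867/798, 18! = 6402373705728000, giving
43867/798 / 6402373705728000 = 43867/5109094217170944000.

43867/5109094217170944000


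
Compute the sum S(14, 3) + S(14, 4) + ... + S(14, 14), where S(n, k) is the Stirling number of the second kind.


By definition, S(n, k) counts partitions of an n-set into exactly k nonempty blocks.
Computing row n = 14 for k = 3..14:
S(14, k): 788970, 10391745, 40075035, 63436373, 49329280, 20912320, 5135130, 752752, 66066, 3367, 91, 1
Sum = 190891130.

190891130


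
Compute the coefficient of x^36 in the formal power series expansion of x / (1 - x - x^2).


Let f(x) = sum_{k>=0} a_k x^k. Multiplying f(x) * (1 - x - x^2) = x and matching coefficients gives a_0 = 0, a_1 = 1, and a_k = a_{k-1} + a_{k-2} for k >= 2. These are the Fibonacci numbers F_k.
Iterating from F_0 = 0, F_1 = 1:
F_0=0, F_1=1, F_2=1, F_3=2, F_4=3, F_5=5, F_6=8, F_7=13, F_8=21, F_9=34, ...
F_36 = 14930352.

14930352


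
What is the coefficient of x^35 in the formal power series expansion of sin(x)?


The Maclaurin series is sin(t) = sum_{k>=0} (-1)^k t^(2k+1) / (2k+1)!, so substituting t = x, only odd powers of x are nonzero, with coefficient of x^(2k+1) equal to (-1)^k / (2k+1)!.
Write 35 = 2*17 + 1, giving the coefficient (-1)^17 / 35! = -1/10333147966386144929666651337523200000000 = -1/10333147966386144929666651337523200000000.

-1/10333147966386144929666651337523200000000


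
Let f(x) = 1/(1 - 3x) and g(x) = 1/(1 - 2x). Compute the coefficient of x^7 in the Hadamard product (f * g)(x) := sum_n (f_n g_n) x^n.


f has coefficients f_k = 3^k and g has coefficients g_k = 2^k, so the Hadamard product has coefficient (f*g)_k = 3^k * 2^k = 6^k.
For k = 7: 6^7 = 279936.

279936


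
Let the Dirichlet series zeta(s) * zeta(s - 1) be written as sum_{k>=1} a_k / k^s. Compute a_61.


Convolution gives a_k = sum_{d | k} d * 1 = sum_{d | k} d = sigma(k), the sum of positive divisors of k.
For k = 61, the divisors are 1, 61, so
sigma(61) = 1 + 61 = 62.

62


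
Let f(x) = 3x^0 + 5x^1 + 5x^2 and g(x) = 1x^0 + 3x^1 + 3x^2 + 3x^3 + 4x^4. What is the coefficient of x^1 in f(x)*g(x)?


Cauchy product at x^1:
3*3 + 5*1
= 14

14


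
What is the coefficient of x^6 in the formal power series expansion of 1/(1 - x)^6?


The expansion 1/(1 - x)^r = sum_{k>=0} C(k + r - 1, r - 1) x^k follows from the multiset / negative-binomial theorem (or from repeated differentiation of the geometric series).
For r = 6 and k = 6:
C(11, 5) = 39916800 / (120 * 720) = 462.

462


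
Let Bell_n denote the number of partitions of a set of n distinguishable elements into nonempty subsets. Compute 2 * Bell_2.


Bell_2 can be computed from the Bell triangle or from Dobinski's identity Bell_n = (1/e) * sum_{k>=0} k^n / k!.
Computing Bell_2 = 2.
Then 2 * 2 = 4.

4


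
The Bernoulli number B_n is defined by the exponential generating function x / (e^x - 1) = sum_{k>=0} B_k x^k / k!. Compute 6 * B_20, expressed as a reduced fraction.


Bernoulli numbers can also be computed recursively via B_0 = 1 and sum_{j=0}^{m} C(m+1, j) B_j = 0 for m >= 1. Odd-index Bernoulli numbers vanish for k >= 3.
Computing B_20 = -174611/330, so 6 * B_20 = 6 * -174611/330 = -174611/55.

-174611/55


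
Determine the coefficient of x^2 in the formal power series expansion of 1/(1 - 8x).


The geometric series identity gives 1/(1 - c x) = sum_{k>=0} c^k x^k, so the coefficient of x^k is c^k.
Here c = 8 and k = 2.
Computing: 8^2 = 64

64


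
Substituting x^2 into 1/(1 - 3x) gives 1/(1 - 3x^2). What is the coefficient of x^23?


Since 1/(1 - 3x^2) only has even powers of x,
the coefficient of x^23 (odd) is 0.

0


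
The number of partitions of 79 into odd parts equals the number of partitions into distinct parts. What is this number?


Computing partitions of 79 into odd parts (1, 3, 5, ...):
Using the generating function prod_{k>=0} 1/(1-x^(2k+1)),
the count is 70488

70488


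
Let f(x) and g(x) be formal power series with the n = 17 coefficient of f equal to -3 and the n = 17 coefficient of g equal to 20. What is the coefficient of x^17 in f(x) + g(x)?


Addition of formal power series is termwise.
The coefficient of x^17 in f + g = -3 + 20
= 17

17


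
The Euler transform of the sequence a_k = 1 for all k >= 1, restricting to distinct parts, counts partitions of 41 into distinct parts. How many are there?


Partitions of 41 into distinct parts can be computed via generating function.
Product (1+x)(1+x^2)(1+x^3)...
The coefficient of x^41 = 1260

1260


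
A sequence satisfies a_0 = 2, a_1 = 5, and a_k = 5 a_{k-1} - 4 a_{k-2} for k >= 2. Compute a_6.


The characteristic equation is t^2 - 5 t + 4 = 0, with roots r_1 = 4 and r_2 = 1 (so c_1 = r_1 + r_2, c_2 = -r_1 r_2 as required).
One can use the closed form a_n = A r_1^n + B r_2^n, but direct iteration is more reliable:
a_0 = 2, a_1 = 5, a_2 = 17, a_3 = 65, a_4 = 257, a_5 = 1025, a_6 = 4097.
So a_6 = 4097.

4097


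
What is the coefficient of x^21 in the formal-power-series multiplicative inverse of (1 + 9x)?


The inverse is 1/(1 + 9x). Apply the geometric identity 1/(1 - y) = sum_{k>=0} y^k with y = -9x:
1/(1 + 9x) = sum_{k>=0} (-9)^k x^k.
So the coefficient of x^21 is (-9)^21 = -109418989131512359209.

-109418989131512359209


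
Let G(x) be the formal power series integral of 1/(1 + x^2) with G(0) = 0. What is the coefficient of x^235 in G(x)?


1/(1 + x^2) = sum_{j>=0} (-1)^j x^(2j). Integrating termwise with G(0) = 0:
G(x) = sum_{j>=0} (-1)^j x^(2j+1) / (2j+1) = arctan(x).
Only odd powers are nonzero. For x^235 write 235 = 2*117 + 1, giving
(-1)^117 / 235 = -1/235 = -1/235.

-1/235


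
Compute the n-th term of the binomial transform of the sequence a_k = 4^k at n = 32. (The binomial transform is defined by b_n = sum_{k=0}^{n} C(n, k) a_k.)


With a_k = 4^k, b_n = sum_{k=0}^{n} C(n, k) 4^k = (1 + 4)^n by the binomial theorem.
For n = 32: (1 + 4)^32 = 5^32 = 23283064365386962890625.

23283064365386962890625


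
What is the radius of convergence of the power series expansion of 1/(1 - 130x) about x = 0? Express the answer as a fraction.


Expanding 1/(1 - 130x) = sum_{k>=0} 130^k x^k, the series converges when |130x| < 1, i.e., |x| < 1/130.
So the radius of convergence is 1/130 = 1/130.

1/130


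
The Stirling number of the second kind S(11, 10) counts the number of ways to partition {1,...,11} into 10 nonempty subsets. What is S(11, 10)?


Using the explicit formula S(n,k) = (1/k!) sum_{j=0}^{k} (-1)^(k-j) C(k,j) j^n:
S(11, 10) = 55
Equivalently, S(n,k) is n! times the coefficient of x^n in the EGF (e^x - 1)^k / k!.

55


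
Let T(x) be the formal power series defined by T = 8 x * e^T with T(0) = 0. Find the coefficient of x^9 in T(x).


Apply the Lagrange inversion formula: if T = 8 x * phi(T) with phi(t) = e^t, then
[x^n] T = 8^n * (1/n) [t^(n-1)] phi(t)^n = 8^n * (1/n) [t^(n-1)] e^(n t) = 8^n * (1/n) * n^(n-1) / (n-1)! = 8^n * n^(n-1) / n!.
When c = 1 this is the Cayley count of rooted labeled trees on n vertices, divided by n!.
For n = 9: 8^9 * 9^8 / 9! = 134217728 * 43046721/362880 = 557256278016/35.

557256278016/35


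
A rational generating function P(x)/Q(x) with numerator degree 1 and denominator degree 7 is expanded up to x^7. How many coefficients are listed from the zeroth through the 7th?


Expanding up to x^7 gives the coefficients for x^0, x^1, ..., x^7.
That is 7 + 1 = 8 coefficients in total.

8


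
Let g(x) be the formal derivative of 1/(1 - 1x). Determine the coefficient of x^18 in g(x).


Differentiate termwise: d/dx sum_{k>=0} 1^k x^k = sum_{k>=1} k 1^k x^(k-1) = sum_{j>=0} (j+1) 1^(j+1) x^j.
Equivalently, d/dx [1/(1 - 1x)] = 1/(1 - 1x)^2.
For j = 18: 19 * 1^19 = 19 * 1 = 19.

19


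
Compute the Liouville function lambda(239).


The Liouville function is lambda(k) = (-1)^Omega(k), where Omega(k) counts the prime factors of k with multiplicity.
Factoring: 239 = 239, so Omega(239) = 1.
lambda(239) = (-1)^1 = -1.

-1


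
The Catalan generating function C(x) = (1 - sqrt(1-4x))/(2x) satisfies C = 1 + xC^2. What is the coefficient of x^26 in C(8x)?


Substituting x -> 8x scales the n-th coefficient by 8^n, so [x^26] C(8x) = 8^26 * C_26.
C_26 = C(2*26, 26)/(27) = 495918532948104/27 = 18367353072152.
So 8^26 * 18367353072152 = 302231454903657293676544 * 18367353072152 = 5551191841725658438190432521382002688.

5551191841725658438190432521382002688


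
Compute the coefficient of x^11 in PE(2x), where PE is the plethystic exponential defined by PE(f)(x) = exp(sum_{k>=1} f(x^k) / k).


With f(x) = 2x, the exponent is sum_{k>=1} 2 x^k / k = 2 * (-ln(1 - x)). Exponentiating:
PE(2x) = exp(-2 ln(1 - x)) = 1/(1 - x)^2.
By the negative binomial expansion, [x^n] 1/(1 - x)^2 = C(n + 1, 1).
For n = 11: C(12, 1) = 12.

12


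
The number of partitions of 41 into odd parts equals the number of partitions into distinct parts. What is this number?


Computing partitions of 41 into odd parts (1, 3, 5, ...):
Using the generating function prod_{k>=0} 1/(1-x^(2k+1)),
the count is 1260

1260


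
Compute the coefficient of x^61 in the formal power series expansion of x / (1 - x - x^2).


Let f(x) = sum_{k>=0} a_k x^k. Multiplying f(x) * (1 - x - x^2) = x and matching coefficients gives a_0 = 0, a_1 = 1, and a_k = a_{k-1} + a_{k-2} for k >= 2. These are the Fibonacci numbers F_k.
Iterating from F_0 = 0, F_1 = 1:
F_0=0, F_1=1, F_2=1, F_3=2, F_4=3, F_5=5, F_6=8, F_7=13, F_8=21, F_9=34, ...
F_61 = 2504730781961.

2504730781961


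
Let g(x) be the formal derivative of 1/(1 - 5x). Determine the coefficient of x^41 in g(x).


Differentiate termwise: d/dx sum_{k>=0} 5^k x^k = sum_{k>=1} k 5^k x^(k-1) = sum_{j>=0} (j+1) 5^(j+1) x^j.
Equivalently, d/dx [1/(1 - 5x)] = 5/(1 - 5x)^2.
For j = 41: 42 * 5^42 = 42 * 227373675443232059478759765625 = 9549694368615746498107910156250.

9549694368615746498107910156250


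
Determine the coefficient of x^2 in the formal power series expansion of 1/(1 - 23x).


The geometric series identity gives 1/(1 - c x) = sum_{k>=0} c^k x^k, so the coefficient of x^k is c^k.
Here c = 23 and k = 2.
Computing: 23^2 = 529

529


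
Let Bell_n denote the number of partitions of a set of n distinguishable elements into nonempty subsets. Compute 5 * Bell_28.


Bell_28 can be computed from the Bell triangle or from Dobinski's identity Bell_n = (1/e) * sum_{k>=0} k^n / k!.
Computing Bell_28 = 6160539404599934652455.
Then 5 * 6160539404599934652455 = 30802697022999673262275.

30802697022999673262275


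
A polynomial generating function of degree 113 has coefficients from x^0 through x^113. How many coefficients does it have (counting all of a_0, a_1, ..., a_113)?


A polynomial of degree 113 takes the form a_0 + a_1 x + ... + a_113 x^113.
The number of coefficients is 113 + 1 = 114.

114


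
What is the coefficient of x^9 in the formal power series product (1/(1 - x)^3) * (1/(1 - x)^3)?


Combine the factors: (1/(1 - x)^3) * (1/(1 - x)^3) = 1/(1 - x)^6.
Then use 1/(1 - x)^r = sum_{k>=0} C(k + r - 1, r - 1) x^k with r = 6 and k = 9:
C(14, 5) = 2002.

2002


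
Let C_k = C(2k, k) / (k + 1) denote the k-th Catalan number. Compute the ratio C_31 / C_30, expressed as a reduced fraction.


Using C_k = (2k)! / (k! (k+1)!), the ratio C_{k+1}/C_k simplifies to
C_{k+1}/C_k = [(2k+2)! / ((k+1)! (k+2)!)] * [k! (k+1)! / (2k)!]
 = (2k+2)(2k+1) / ((k+1)(k+2)) = 2(2k+1) / (k+2).
For k = 30: 2(2*30 + 1) / (30 + 2) = 122/32 = 61/16.

61/16


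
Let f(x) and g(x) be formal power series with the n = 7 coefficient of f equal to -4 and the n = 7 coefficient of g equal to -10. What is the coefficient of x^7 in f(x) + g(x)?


Addition of formal power series is termwise.
The coefficient of x^7 in f + g = -4 + -10
= -14

-14


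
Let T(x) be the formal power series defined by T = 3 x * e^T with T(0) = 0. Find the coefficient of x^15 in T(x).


Apply the Lagrange inversion formula: if T = 3 x * phi(T) with phi(t) = e^t, then
[x^n] T = 3^n * (1/n) [t^(n-1)] phi(t)^n = 3^n * (1/n) [t^(n-1)] e^(n t) = 3^n * (1/n) * n^(n-1) / (n-1)! = 3^n * n^(n-1) / n!.
When c = 1 this is the Cayley count of rooted labeled trees on n vertices, divided by n!.
For n = 15: 3^15 * 15^14 / 15! = 14348907 * 29192926025390625/1307674368000 = 4596834903662109375/14350336.

4596834903662109375/14350336


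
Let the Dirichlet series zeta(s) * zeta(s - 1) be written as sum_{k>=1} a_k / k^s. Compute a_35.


Convolution gives a_k = sum_{d | k} d * 1 = sum_{d | k} d = sigma(k), the sum of positive divisors of k.
For k = 35, the divisors are 1, 5, 7, 35, so
sigma(35) = 1 + 5 + 7 + 35 = 48.

48


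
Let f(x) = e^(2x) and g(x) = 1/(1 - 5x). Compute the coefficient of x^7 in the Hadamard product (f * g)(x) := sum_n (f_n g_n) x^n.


Expanding: f_k = 2^k/k! (from e^(2x)) and g_k = 5^k (from 1/(1 - 5x)). So the Hadamard coefficient (f * g)_k = 2^k 5^k / k! = (10)^k / k!.
For k = 7: 10^7/7! = 10000000/5040 = 125000/63.

125000/63


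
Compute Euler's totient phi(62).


phi(n) counts integers in [1, n] coprime to n. Using the multiplicative formula phi(n) = n * prod_{p | n} (1 - 1/p):
62 = 2 * 31, so
phi(62) = 62 * (1 - 1/2) * (1 - 1/31) = 30.

30


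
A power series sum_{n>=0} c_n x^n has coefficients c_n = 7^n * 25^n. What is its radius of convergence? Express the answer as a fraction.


By the root test (Cauchy-Hadamard), the radius is R = 1 / limsup_n |c_n|^(1/n).
Here |c_n|^(1/n) = (7^n * 25^n)^(1/n) = 7 * 25 = 175 for all n.
So R = 1/175 = 1/175.

1/175


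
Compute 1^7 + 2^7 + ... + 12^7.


This power sum has a closed form given by Faulhaber's formula
sum_{k=1}^{m} k^p = (1 / (p + 1)) * sum_{j=0}^{p} C(p + 1, j) B_j m^(p + 1 - j),
but for small m direct computation is fastest:
1 + 128 + 2187 + 16384 + 78125 + 279936 + 823543 + 2097152 + 4782969 + 10000000 + 19487171 + 35831808 = 73399404.

73399404


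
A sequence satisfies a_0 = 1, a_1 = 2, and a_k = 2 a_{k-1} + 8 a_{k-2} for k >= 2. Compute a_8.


The characteristic equation is t^2 - 2 t - 8 = 0, with roots r_1 = 4 and r_2 = -2 (so c_1 = r_1 + r_2, c_2 = -r_1 r_2 as required).
One can use the closed form a_n = A r_1^n + B r_2^n, but direct iteration is more reliable:
a_0 = 1, a_1 = 2, a_2 = 12, a_3 = 40, a_4 = 176, a_5 = 672, a_6 = 2752, a_7 = 10880, a_8 = 43776.
So a_8 = 43776.

43776


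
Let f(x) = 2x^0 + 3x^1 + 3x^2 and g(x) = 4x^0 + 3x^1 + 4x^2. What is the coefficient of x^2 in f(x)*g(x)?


Cauchy product at x^2:
2*4 + 3*3 + 3*4
= 29

29


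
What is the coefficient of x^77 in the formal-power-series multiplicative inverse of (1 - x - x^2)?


Let the inverse be f(x) = sum_{k>=0} a_k x^k. From f(x) * (1 - x - x^2) = 1 and matching coefficients:
 x^0: a_0 = 1.
 x^1: a_1 - a_0 = 0, so a_1 = 1.
 x^k (k >= 2): a_k - a_{k-1} - a_{k-2} = 0, i.e. a_k = a_{k-1} + a_{k-2}.
This is the Fibonacci-type recurrence shifted so that a_0 = a_1 = 1.
Iterating: a_0=1, a_1=1, a_2=2, a_3=3, a_4=5, a_5=8, a_6=13, a_7=21, a_8=34, a_9=55, ...
a_77 = 8944394323791464.

8944394323791464


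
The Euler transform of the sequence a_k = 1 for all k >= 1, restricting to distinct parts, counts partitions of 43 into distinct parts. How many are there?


Partitions of 43 into distinct parts can be computed via generating function.
Product (1+x)(1+x^2)(1+x^3)...
The coefficient of x^43 = 1610

1610


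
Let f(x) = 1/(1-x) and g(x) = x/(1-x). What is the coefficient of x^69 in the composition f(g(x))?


First simplify the composition: f(g(x)) = 1/(1 - x/(1-x)) = (1-x)/((1-x) - x) = (1-x)/(1-2x).
Now extract the coefficient. Write (1-x)/(1-2x) = 1/(1-2x) - x/(1-2x).
The coefficient of x^n in 1/(1-2x) is 2^n, and in x/(1-2x) is 2^(n-1) (for n >= 1).
So the coefficient of x^69 is 2^69 - 2^68 = 590295810358705651712 - 295147905179352825856 = 295147905179352825856.

295147905179352825856


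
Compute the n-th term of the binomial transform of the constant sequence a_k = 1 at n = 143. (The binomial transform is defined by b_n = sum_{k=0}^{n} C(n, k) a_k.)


With a_k = 1 for all k, b_n = sum_{k=0}^{n} C(n, k) = 2^n by the binomial theorem.
For n = 143: 2^143 = 11150372599265311570767859136324180752990208.

11150372599265311570767859136324180752990208


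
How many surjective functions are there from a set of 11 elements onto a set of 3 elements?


By inclusion-exclusion on which target elements are missed, the number of surjections from an n-set onto a k-set is
surj(n, k) = sum_{j=0}^{k} (-1)^j C(k, j) (k - j)^n.
Equivalently surj(n, k) = k! * S(n, k), where S(n, k) is the Stirling number of the second kind.
For n = 11, k = 3:
S(11, 3) = 28501, so
surj = 3! * 28501 = 6 * 28501 = 171006.

171006


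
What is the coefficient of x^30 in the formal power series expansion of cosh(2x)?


The Maclaurin series is cosh(t) = sum_{m>=0} t^(2m) / (2m)!, so substituting t = 2x, only even powers of x are nonzero, with coefficient of x^(2m) equal to 2^(2m) / (2m)!.
For x^30 the coefficient is 2^30/30! = 1073741824/265252859812191058636308480000000 = 16/3952575621190533915703125.

16/3952575621190533915703125


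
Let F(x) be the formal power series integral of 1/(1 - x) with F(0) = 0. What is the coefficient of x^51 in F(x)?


1/(1 - x) = sum_{k>=0} x^k. Integrating termwise and using F(0) = 0 gives
F(x) = sum_{k>=0} x^(k+1) / (k+1) = sum_{m>=1} x^m / m = -ln(1 - x).
So the coefficient of x^51 is 1/51 = 1/51.

1/51


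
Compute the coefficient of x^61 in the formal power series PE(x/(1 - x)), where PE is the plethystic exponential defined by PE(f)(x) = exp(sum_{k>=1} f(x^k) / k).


For f(x) = x/(1 - x) we have
sum_{k>=1} f(x^k) / k = sum_{k>=1} (1/k) * x^k / (1 - x^k) = sum_{k, m >= 1} x^(k m) / k,
which after exponentiating simplifies to
PE(x/(1 - x)) = prod_{k>=1} 1 / (1 - x^k).
This is the generating function for the partition function p(n), so the coefficient of x^61 is p(61).
Computing p(61) by dynamic programming over parts 1, 2, ..., 61: p(61) = 1121505.

1121505


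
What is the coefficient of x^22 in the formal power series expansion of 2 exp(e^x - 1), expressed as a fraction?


exp(e^x - 1) is the exponential generating function for the Bell numbers Bell_k: exp(e^x - 1) = sum_{k>=0} Bell_k x^k / k!.
So the coefficient of x^22 in 2 exp(e^x - 1) is 2 Bell_22 / 22!.
Computing: Bell_22 = 4506715738447323 and 22! = 1124000727777607680000, giving
2 * 4506715738447323/1124000727777607680000 = 88366975263673/11019614978211840000.

88366975263673/11019614978211840000


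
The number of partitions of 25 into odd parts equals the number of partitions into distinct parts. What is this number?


Computing partitions of 25 into odd parts (1, 3, 5, ...):
Using the generating function prod_{k>=0} 1/(1-x^(2k+1)),
the count is 142

142


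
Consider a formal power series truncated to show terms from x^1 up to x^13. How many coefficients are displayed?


From x^1 to x^13 inclusive, the count is 13 - 1 + 1 = 13.

13


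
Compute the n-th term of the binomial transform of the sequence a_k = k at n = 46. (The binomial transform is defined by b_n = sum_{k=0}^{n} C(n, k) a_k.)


With a_k = k, b_n = sum_{k=0}^{n} C(n, k) k. Using k * C(n, k) = n * C(n-1, k-1) gives b_n = n * sum_{k>=1} C(n-1, k-1) = n * 2^(n-1).
For n = 46: 46 * 2^45 = 46 * 35184372088832 = 1618481116086272.

1618481116086272


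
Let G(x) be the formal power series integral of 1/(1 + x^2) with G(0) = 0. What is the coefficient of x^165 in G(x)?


1/(1 + x^2) = sum_{j>=0} (-1)^j x^(2j). Integrating termwise with G(0) = 0:
G(x) = sum_{j>=0} (-1)^j x^(2j+1) / (2j+1) = arctan(x).
Only odd powers are nonzero. For x^165 write 165 = 2*82 + 1, giving
(-1)^82 / 165 = 1/165 = 1/165.

1/165


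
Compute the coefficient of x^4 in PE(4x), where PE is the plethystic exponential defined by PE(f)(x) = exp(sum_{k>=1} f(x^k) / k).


With f(x) = 4x, the exponent is sum_{k>=1} 4 x^k / k = 4 * (-ln(1 - x)). Exponentiating:
PE(4x) = exp(-4 ln(1 - x)) = 1/(1 - x)^4.
By the negative binomial expansion, [x^n] 1/(1 - x)^4 = C(n + 3, 3).
For n = 4: C(7, 3) = 35.

35


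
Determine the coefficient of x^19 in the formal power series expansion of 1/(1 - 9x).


The geometric series identity gives 1/(1 - c x) = sum_{k>=0} c^k x^k, so the coefficient of x^k is c^k.
Here c = 9 and k = 19.
Computing: 9^19 = 1350851717672992089

1350851717672992089


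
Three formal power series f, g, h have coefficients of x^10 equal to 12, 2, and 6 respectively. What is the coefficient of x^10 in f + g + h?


Series addition is componentwise:
12 + 2 + 6
= 20

20


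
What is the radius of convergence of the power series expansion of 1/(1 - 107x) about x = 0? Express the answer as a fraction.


Expanding 1/(1 - 107x) = sum_{k>=0} 107^k x^k, the series converges when |107x| < 1, i.e., |x| < 1/107.
So the radius of convergence is 1/107 = 1/107.

1/107


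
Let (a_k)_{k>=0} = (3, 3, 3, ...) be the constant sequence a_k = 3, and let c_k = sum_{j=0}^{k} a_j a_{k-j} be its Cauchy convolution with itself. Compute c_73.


Since a_j = 3 for all j >= 0, the convolution sum becomes
c_k = sum_{j=0}^{k} 3 * 3 = 9 * (k + 1).
Equivalently, the generating function of (a_k) is 3/(1 - x) and its square is 9/(1 - x)^2 = sum_{k>=0} 9(k + 1) x^k.
For k = 73: 9 * 74 = 666.

666


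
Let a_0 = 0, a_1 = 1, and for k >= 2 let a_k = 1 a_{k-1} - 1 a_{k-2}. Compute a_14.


Iterating the recurrence forward:
a_0 = 0
a_1 = 1
a_2 = 1*1 - 1*0 = 1
a_3 = 1*1 - 1*1 = 0
a_4 = 1*0 - 1*1 = -1
a_5 = 1*-1 - 1*0 = -1
a_6 = 1*-1 - 1*-1 = 0
a_7 = 1*0 - 1*-1 = 1
a_8 = 1*1 - 1*0 = 1
a_9 = 1*1 - 1*1 = 0
a_10 = 1*0 - 1*1 = -1
a_11 = 1*-1 - 1*0 = -1
a_12 = 1*-1 - 1*-1 = 0
a_13 = 1*0 - 1*-1 = 1
a_14 = 1*1 - 1*0 = 1
So a_14 = 1.

1


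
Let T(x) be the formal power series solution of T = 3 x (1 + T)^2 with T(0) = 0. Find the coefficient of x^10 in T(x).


Apply the Lagrange inversion formula: if T = 3 x * phi(T) with phi(t) = (1 + t)^2, then [x^n] T = 3^n * (1/n) [t^(n-1)] phi(t)^n = 3^n * (1/n) [t^(n-1)] (1 + t)^(2n) = 3^n * (1/n) C(2n, n-1).
Using the identity C(2n, n-1) = C(2n, n) * n / (n+1), the unscaled factor equals C(2n, n) / (n+1) = C_n, the n-th Catalan number.
For n = 10: C_10 = C(20, 10) / 11 = 184756/11 = 16796.
With the 3^10 = 59049 factor, the coefficient is 59049 * 16796 = 991787004.

991787004


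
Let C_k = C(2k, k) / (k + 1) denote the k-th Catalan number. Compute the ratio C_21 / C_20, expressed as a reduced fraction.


Using C_k = (2k)! / (k! (k+1)!), the ratio C_{k+1}/C_k simplifies to
C_{k+1}/C_k = [(2k+2)! / ((k+1)! (k+2)!)] * [k! (k+1)! / (2k)!]
 = (2k+2)(2k+1) / ((k+1)(k+2)) = 2(2k+1) / (k+2).
For k = 20: 2(2*20 + 1) / (20 + 2) = 82/22 = 41/11.

41/11


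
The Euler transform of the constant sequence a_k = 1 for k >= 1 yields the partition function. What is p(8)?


The Euler transform converts the sequence a_k = 1 into the number of integer partitions.
Using the recurrence or dynamic programming:
p(8) = 22

22


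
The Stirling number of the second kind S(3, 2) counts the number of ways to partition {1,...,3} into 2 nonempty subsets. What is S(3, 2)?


Using the explicit formula S(n,k) = (1/k!) sum_{j=0}^{k} (-1)^(k-j) C(k,j) j^n:
S(3, 2) = 3
Equivalently, S(n,k) is n! times the coefficient of x^n in the EGF (e^x - 1)^k / k!.

3


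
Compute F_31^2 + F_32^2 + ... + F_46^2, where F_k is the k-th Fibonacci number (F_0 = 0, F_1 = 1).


There is a standard identity sum_{k=0}^{N} F_k^2 = F_N * F_{N+1} (proved inductively from the telescoping relation F_k^2 = F_k F_{k+1} - F_{k-1} F_k). Then
sum_{k=31}^{46} F_k^2 = F_46 F_47 - F_30 F_31.
Computing: F_46 = 1836311903, F_47 = 2971215073, F_30 = 832040, F_31 = 1346269.
Sum = 1836311903 * 2971215073 - 832040 * 1346269 = 5456076484773255159.

5456076484773255159
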